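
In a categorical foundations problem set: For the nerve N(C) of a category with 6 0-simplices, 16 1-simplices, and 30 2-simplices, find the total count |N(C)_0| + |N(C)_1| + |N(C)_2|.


The 2-skeleton of the nerve N(C) consists of simplices in dimensions 0, 1, 2:
  |N(C)_0| = 6 (objects)
  |N(C)_1| = 16 (morphisms)
  |N(C)_2| = 30 (composable pairs)
Total = 6 + 16 + 30 = 52

52


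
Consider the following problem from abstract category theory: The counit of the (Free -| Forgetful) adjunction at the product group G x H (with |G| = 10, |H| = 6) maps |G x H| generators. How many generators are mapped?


The counit epsilon_K: F(U(K)) -> K of the Free-Forgetful adjunction
maps |K| generators of F(U(K)) into K. For K = G x H (the product group),
|G x H| = |G| * |H|.
Total generators mapped = 10 * 6 = 60.

60


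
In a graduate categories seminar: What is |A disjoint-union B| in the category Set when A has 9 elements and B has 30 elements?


In Set, the coproduct A + B is the disjoint union.
|A + B| = |A| + |B| = 9 + 30 = 39

39


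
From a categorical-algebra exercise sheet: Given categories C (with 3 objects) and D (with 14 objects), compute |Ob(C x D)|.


The product category C x D has objects that are pairs (c, d).
Number of pairs = |Ob(C)| * |Ob(D)| = 3 * 14 = 42

42


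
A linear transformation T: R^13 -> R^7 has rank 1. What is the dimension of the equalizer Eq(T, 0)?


The equalizer of f and the zero map is ker(f).
By the rank-nullity theorem: dim(ker(f)) = dim(domain) - rank(f).
dim(ker(f)) = 13 - 1 = 12

12


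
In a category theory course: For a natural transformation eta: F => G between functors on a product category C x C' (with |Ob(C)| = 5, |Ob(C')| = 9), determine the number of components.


A natural transformation eta: F => G assigns one component morphism per
object of the domain category.
The domain is the product category C x C', so
|Ob(C x C')| = |Ob(C)| * |Ob(C')| = 5 * 9 = 45.
Therefore eta has 45 component morphisms.

45


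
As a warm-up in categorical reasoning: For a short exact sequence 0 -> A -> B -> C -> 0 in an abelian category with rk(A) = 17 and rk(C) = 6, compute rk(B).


For a short exact sequence 0 -> A -> B -> C -> 0,
rank is additive: rank(B) = rank(A) + rank(C).
rank(B) = 17 + 6 = 23

23


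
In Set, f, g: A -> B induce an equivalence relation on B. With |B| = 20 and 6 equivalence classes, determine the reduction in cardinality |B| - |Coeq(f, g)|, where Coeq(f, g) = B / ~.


The coequalizer Coeq(f, g) = B / ~ has one element per equivalence class.
|B| = 20, |Coeq(f, g)| = 6.
|B| - |Coeq(f, g)| = 20 - 6 = 14.

14


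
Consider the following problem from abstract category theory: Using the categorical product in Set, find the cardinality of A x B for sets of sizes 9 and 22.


In Set, the product A x B is the Cartesian product.
By the universal property, |A x B| = |A| * |B|.
|A x B| = 9 * 22 = 198

198


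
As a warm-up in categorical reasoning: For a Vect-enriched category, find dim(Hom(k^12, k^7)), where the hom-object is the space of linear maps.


In Vect-enriched categories, Hom(k^n, k^m) is the space of m x n matrices.
dim(Hom(k^12, k^7)) = 7 * 12 = 84

84


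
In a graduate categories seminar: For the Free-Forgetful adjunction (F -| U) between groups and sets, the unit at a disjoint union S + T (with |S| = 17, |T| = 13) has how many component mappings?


The unit eta_X: X -> U(F(X)) of the Free-Forgetful adjunction
maps each element of X to a generator of F(X). For X = S + T (disjoint
union in Set), |S + T| = |S| + |T|.
Total mappings = 17 + 13 = 30.

30


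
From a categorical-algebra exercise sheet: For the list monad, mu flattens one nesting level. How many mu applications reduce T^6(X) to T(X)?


Each application of mu: T^2 -> T removes one layer of nesting.
Starting at depth 6 (i.e., T^6(X)), we need to reach T(X).
Number of mu applications = 6 - 1 = 5

5


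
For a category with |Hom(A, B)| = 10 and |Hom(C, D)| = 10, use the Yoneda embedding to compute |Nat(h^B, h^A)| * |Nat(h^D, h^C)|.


By the Yoneda lemma, Nat(h^B, h^A) is isomorphic to Hom(A, B),
so |Nat(h^B, h^A)| = |Hom(A, B)| and |Nat(h^D, h^C)| = |Hom(C, D)|.
|Hom(A, B)| = 10, |Hom(C, D)| = 10.
|Nat(h^B, h^A) x Nat(h^D, h^C)| = 10 * 10 = 100

100


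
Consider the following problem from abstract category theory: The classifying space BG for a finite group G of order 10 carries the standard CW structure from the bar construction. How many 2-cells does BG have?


In the bar-construction CW model of BG, the n-cells are indexed by
n-tuples [g_1|...|g_n] of non-identity elements of G (degenerate
simplices with some g_i = e do not contribute cells), so there are
(|G| - 1)^n n-cells.
For dim = 2 with |G| = 10:
cells = (10 - 1)^2 = 9^2 = 81

81


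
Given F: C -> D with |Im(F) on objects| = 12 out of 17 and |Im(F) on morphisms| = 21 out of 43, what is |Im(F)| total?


The image of F consists of distinct objects and distinct morphisms.
|Im(F)| on objects = 12
|Im(F)| on morphisms = 21
Total image cardinality = 12 + 21 = 33

33


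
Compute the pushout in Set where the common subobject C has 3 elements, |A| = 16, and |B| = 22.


The pushout A +_C B identifies the images of C in A and B.
|A +_C B| = |A| + |B| - |C| (for injections).
= 16 + 22 - 3 = 35

35


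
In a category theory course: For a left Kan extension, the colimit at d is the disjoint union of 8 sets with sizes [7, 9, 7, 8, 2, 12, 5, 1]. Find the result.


Pointwise, the left Kan extension (Lan_F H)(d) is the colimit, indexed
by the comma category (F downarrow d), of H composed with the
projection (F downarrow d) -> C. Here that colimit is given
as a coproduct (disjoint union) of sets, so its cardinality is the
sum of the sizes of the summands.
Coproduct of sets with sizes: 7 + 9 + 7 + 8 + 2 + 12 + 5 + 1
= 51

51


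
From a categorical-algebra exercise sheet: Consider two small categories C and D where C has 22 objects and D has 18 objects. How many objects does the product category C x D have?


The product category C x D has objects that are pairs (c, d).
Number of pairs = |Ob(C)| * |Ob(D)| = 22 * 18 = 396

396


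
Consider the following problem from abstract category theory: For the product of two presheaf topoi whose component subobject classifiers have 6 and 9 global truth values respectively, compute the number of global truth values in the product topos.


In a product of presheaf topoi E_1 x E_2, the subobject classifier
is Omega = Omega_1 x Omega_2 (componentwise), so
|Omega(top)| = |Omega_1(top_1)| * |Omega_2(top_2)|.
= 6 * 9 = 54.

54


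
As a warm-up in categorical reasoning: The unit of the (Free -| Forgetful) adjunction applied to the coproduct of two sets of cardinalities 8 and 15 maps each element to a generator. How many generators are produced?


The unit eta_X: X -> U(F(X)) of the Free-Forgetful adjunction
maps each element of X to a generator of F(X). For X = S + T (disjoint
union in Set), |S + T| = |S| + |T|.
Total mappings = 8 + 15 = 23.

23


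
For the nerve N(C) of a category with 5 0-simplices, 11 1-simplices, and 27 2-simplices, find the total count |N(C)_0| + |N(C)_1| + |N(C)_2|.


The 2-skeleton of the nerve N(C) consists of simplices in dimensions 0, 1, 2:
  |N(C)_0| = 5 (objects)
  |N(C)_1| = 11 (morphisms)
  |N(C)_2| = 27 (composable pairs)
Total = 5 + 11 + 27 = 43

43


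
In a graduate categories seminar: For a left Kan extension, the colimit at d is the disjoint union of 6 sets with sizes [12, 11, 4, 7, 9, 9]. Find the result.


Pointwise, the left Kan extension (Lan_F H)(d) is the colimit, indexed
by the comma category (F downarrow d), of H composed with the
projection (F downarrow d) -> C. Here that colimit is given
as a coproduct (disjoint union) of sets, so its cardinality is the
sum of the sizes of the summands.
Coproduct of sets with sizes: 12 + 11 + 4 + 7 + 9 + 9
= 52

52


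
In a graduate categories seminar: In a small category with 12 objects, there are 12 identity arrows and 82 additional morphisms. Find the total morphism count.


Each object has an identity morphism, giving 12 identities.
Adding the 82 non-identity morphisms:
Total = 12 + 82 = 94

94


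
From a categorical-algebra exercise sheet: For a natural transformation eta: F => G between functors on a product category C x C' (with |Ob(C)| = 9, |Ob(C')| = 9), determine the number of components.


A natural transformation eta: F => G assigns one component morphism per
object of the domain category.
The domain is the product category C x C', so
|Ob(C x C')| = |Ob(C)| * |Ob(C')| = 9 * 9 = 81.
Therefore eta has 81 component morphisms.

81


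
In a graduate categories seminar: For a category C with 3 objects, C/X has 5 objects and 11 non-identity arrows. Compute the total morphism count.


In the slice category C/X, objects are morphisms to X.
Identity morphisms: 5 (one per object of C/X).
Non-identity morphisms: 11.
Total = 5 + 11 = 16

16


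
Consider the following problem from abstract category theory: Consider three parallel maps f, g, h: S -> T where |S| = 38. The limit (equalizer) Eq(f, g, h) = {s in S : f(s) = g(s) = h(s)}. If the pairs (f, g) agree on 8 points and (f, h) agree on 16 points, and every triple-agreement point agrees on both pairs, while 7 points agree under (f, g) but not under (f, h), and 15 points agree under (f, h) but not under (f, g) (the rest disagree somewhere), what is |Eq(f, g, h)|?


Eq(f, g, h) is the triple-agreement set: points in S where all three
maps take the same value. Using inclusion-exclusion on the pairwise data:
Pair (f, g) agrees on 8 points; pair (f, h) on 16 points.
Points agreeing under (f, g) but not (f, h) = 7; under (f, h) but not (f, g) = 15.
Triple-agreement = agreement-in-(f, g) minus points that agree under (f, g) but not (f, h):
|Eq(f, g, h)| = 8 - 7 = 1
(cross-check via (f, h): 16 - 15 = 1.)

1


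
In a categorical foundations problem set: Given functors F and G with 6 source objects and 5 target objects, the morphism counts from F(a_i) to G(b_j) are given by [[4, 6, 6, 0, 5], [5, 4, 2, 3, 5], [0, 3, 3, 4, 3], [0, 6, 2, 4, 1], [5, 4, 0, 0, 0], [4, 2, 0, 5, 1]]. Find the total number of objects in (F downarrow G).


Objects of (F downarrow G) are triples (a, b, h: F(a)->G(b)).
The count equals the sum of all entries in the hom-matrix.
sum(row 0) = 21
sum(row 1) = 19
sum(row 2) = 13
sum(row 3) = 13
sum(row 4) = 9
sum(row 5) = 12
Grand total = 87

87


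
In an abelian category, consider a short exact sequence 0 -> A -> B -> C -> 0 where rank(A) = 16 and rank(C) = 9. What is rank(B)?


For a short exact sequence 0 -> A -> B -> C -> 0,
rank is additive: rank(B) = rank(A) + rank(C).
rank(B) = 16 + 9 = 25

25


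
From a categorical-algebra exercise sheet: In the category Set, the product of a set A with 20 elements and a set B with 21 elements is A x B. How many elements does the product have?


In Set, the product A x B is the Cartesian product.
By the universal property, |A x B| = |A| * |B|.
|A x B| = 20 * 21 = 420

420


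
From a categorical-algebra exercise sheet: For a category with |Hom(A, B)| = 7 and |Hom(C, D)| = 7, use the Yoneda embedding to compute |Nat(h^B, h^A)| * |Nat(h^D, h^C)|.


By the Yoneda lemma, Nat(h^B, h^A) is isomorphic to Hom(A, B),
so |Nat(h^B, h^A)| = |Hom(A, B)| and |Nat(h^D, h^C)| = |Hom(C, D)|.
|Hom(A, B)| = 7, |Hom(C, D)| = 7.
|Nat(h^B, h^A) x Nat(h^D, h^C)| = 7 * 7 = 49

49


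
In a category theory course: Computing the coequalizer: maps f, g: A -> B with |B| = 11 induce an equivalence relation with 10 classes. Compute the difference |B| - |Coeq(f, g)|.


The coequalizer Coeq(f, g) = B / ~ has one element per equivalence class.
|B| = 11, |Coeq(f, g)| = 10.
|B| - |Coeq(f, g)| = 11 - 10 = 1.

1


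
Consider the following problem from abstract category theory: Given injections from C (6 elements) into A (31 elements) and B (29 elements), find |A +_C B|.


The pushout A +_C B identifies the images of C in A and B.
|A +_C B| = |A| + |B| - |C| (for injections).
= 31 + 29 - 6 = 54

54


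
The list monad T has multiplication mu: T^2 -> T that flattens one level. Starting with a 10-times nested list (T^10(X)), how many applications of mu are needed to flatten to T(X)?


Each application of mu: T^2 -> T removes one layer of nesting.
Starting at depth 10 (i.e., T^10(X)), we need to reach T(X).
Number of mu applications = 10 - 1 = 9

9


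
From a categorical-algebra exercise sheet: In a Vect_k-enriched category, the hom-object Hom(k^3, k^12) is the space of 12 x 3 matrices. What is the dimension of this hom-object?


In Vect-enriched categories, Hom(k^n, k^m) is the space of m x n matrices.
dim(Hom(k^3, k^12)) = 12 * 3 = 36

36


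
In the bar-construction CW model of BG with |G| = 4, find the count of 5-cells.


In the bar-construction CW model of BG, the n-cells are indexed by
n-tuples [g_1|...|g_n] of non-identity elements of G (degenerate
simplices with some g_i = e do not contribute cells), so there are
(|G| - 1)^n n-cells.
For dim = 5 with |G| = 4:
cells = (4 - 1)^5 = 3^5 = 243

243


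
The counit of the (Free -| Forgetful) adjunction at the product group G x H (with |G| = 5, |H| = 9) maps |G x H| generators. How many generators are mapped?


The counit epsilon_K: F(U(K)) -> K of the Free-Forgetful adjunction
maps |K| generators of F(U(K)) into K. For K = G x H (the product group),
|G x H| = |G| * |H|.
Total generators mapped = 5 * 9 = 45.

45


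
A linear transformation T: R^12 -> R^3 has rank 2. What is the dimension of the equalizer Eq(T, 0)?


The equalizer of f and the zero map is ker(f).
By the rank-nullity theorem: dim(ker(f)) = dim(domain) - rank(f).
dim(ker(f)) = 12 - 2 = 10

10


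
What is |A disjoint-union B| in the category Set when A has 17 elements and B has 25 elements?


In Set, the coproduct A + B is the disjoint union.
|A + B| = |A| + |B| = 17 + 25 = 42

42


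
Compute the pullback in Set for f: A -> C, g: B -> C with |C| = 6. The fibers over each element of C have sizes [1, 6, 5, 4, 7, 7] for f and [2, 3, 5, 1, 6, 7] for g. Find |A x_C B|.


The pullback A x_C B consists of pairs (a, b) with f(a) = g(b).
For each element c in C, the fiber product has |f^-1(c)| * |g^-1(c)| elements.
Summing over C: 1 * 2 + 6 * 3 + 5 * 5 + 4 * 1 + 7 * 6 + 7 * 7
= 2 + 18 + 25 + 4 + 42 + 49 = 140

140


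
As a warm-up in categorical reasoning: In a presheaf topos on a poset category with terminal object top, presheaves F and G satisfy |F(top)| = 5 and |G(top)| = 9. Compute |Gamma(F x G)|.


Global sections of a presheaf on a poset with terminal top satisfy
Gamma(H) ~ H(top). Presheaves admit pointwise products, so
(F x G)(top) = F(top) x G(top) (Cartesian product).
|Gamma(F x G)| = |F(top)| * |G(top)| = 5 * 9 = 45.

45


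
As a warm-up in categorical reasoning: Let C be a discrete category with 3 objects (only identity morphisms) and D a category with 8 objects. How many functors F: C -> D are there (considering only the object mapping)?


A functor from a discrete category C to D is determined by
where each object maps. Each of the 3 objects of C can map
to any of the 8 objects of D independently.
Number of functors = 8^3 = 512

512


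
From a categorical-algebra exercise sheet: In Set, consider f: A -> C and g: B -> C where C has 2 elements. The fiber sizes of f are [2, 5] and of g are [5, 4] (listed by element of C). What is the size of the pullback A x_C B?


The pullback A x_C B consists of pairs (a, b) with f(a) = g(b).
For each element c in C, the fiber product has |f^-1(c)| * |g^-1(c)| elements.
Summing over C: 2 * 5 + 5 * 4
= 10 + 20 = 30

30


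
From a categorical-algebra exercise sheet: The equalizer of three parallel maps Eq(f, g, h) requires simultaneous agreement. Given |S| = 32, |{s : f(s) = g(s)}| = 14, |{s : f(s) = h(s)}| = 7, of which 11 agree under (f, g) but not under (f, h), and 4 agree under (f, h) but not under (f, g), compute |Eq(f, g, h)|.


Eq(f, g, h) is the triple-agreement set: points in S where all three
maps take the same value. Using inclusion-exclusion on the pairwise data:
Pair (f, g) agrees on 14 points; pair (f, h) on 7 points.
Points agreeing under (f, g) but not (f, h) = 11; under (f, h) but not (f, g) = 4.
Triple-agreement = agreement-in-(f, g) minus points that agree under (f, g) but not (f, h):
|Eq(f, g, h)| = 14 - 11 = 3
(cross-check via (f, h): 7 - 4 = 3.)

3


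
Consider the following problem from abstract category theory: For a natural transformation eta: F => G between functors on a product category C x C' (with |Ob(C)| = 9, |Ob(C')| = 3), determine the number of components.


A natural transformation eta: F => G assigns one component morphism per
object of the domain category.
The domain is the product category C x C', so
|Ob(C x C')| = |Ob(C)| * |Ob(C')| = 9 * 3 = 27.
Therefore eta has 27 component morphisms.

27


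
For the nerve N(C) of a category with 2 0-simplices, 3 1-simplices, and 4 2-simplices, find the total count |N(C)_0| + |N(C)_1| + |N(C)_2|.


The 2-skeleton of the nerve N(C) consists of simplices in dimensions 0, 1, 2:
  |N(C)_0| = 2 (objects)
  |N(C)_1| = 3 (morphisms)
  |N(C)_2| = 4 (composable pairs)
Total = 2 + 3 + 4 = 9

9


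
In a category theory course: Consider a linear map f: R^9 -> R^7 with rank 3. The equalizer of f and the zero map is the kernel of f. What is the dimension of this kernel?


The equalizer of f and the zero map is ker(f).
By the rank-nullity theorem: dim(ker(f)) = dim(domain) - rank(f).
dim(ker(f)) = 9 - 3 = 6

6


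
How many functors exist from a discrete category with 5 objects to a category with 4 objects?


A functor from a discrete category C to D is determined by
where each object maps. Each of the 5 objects of C can map
to any of the 4 objects of D independently.
Number of functors = 4^5 = 1024

1024


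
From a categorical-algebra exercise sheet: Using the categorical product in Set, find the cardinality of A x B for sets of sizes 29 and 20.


In Set, the product A x B is the Cartesian product.
By the universal property, |A x B| = |A| * |B|.
|A x B| = 29 * 20 = 580

580


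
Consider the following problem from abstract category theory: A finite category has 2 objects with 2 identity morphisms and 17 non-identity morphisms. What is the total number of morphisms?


Each object has an identity morphism, giving 2 identities.
Adding the 17 non-identity morphisms:
Total = 2 + 17 = 19

19


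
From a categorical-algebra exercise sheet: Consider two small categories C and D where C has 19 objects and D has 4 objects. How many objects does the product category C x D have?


The product category C x D has objects that are pairs (c, d).
Number of pairs = |Ob(C)| * |Ob(D)| = 19 * 4 = 76

76


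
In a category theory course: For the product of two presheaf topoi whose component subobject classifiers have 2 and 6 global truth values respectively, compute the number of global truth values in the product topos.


In a product of presheaf topoi E_1 x E_2, the subobject classifier
is Omega = Omega_1 x Omega_2 (componentwise), so
|Omega(top)| = |Omega_1(top_1)| * |Omega_2(top_2)|.
= 2 * 6 = 12.

12


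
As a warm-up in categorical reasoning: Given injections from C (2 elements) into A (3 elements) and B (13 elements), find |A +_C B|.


The pushout A +_C B identifies the images of C in A and B.
|A +_C B| = |A| + |B| - |C| (for injections).
= 3 + 13 - 2 = 14

14


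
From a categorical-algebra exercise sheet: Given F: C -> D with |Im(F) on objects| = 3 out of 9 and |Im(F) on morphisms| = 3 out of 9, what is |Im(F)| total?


The image of F consists of distinct objects and distinct morphisms.
|Im(F)| on objects = 3
|Im(F)| on morphisms = 3
Total image cardinality = 3 + 3 = 6

6


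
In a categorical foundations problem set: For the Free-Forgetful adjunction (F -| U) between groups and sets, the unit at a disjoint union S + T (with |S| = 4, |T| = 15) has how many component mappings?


The unit eta_X: X -> U(F(X)) of the Free-Forgetful adjunction
maps each element of X to a generator of F(X). For X = S + T (disjoint
union in Set), |S + T| = |S| + |T|.
Total mappings = 4 + 15 = 19.

19


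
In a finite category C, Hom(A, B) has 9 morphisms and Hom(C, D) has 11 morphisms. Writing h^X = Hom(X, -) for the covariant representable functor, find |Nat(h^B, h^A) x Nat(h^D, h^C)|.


By the Yoneda lemma, Nat(h^B, h^A) is isomorphic to Hom(A, B),
so |Nat(h^B, h^A)| = |Hom(A, B)| and |Nat(h^D, h^C)| = |Hom(C, D)|.
|Hom(A, B)| = 9, |Hom(C, D)| = 11.
|Nat(h^B, h^A) x Nat(h^D, h^C)| = 9 * 11 = 99

99


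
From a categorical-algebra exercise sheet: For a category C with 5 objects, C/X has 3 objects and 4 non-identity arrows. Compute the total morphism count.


In the slice category C/X, objects are morphisms to X.
Identity morphisms: 3 (one per object of C/X).
Non-identity morphisms: 4.
Total = 3 + 4 = 7

7


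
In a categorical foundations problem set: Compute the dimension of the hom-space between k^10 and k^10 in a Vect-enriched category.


In Vect-enriched categories, Hom(k^n, k^m) is the space of m x n matrices.
dim(Hom(k^10, k^10)) = 10 * 10 = 100

100


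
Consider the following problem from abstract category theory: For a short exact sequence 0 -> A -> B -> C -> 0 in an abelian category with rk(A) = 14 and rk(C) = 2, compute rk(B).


For a short exact sequence 0 -> A -> B -> C -> 0,
rank is additive: rank(B) = rank(A) + rank(C).
rank(B) = 14 + 2 = 16

16


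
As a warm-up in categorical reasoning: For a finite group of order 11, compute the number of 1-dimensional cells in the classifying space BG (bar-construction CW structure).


In the bar-construction CW model of BG, the n-cells are indexed by
n-tuples [g_1|...|g_n] of non-identity elements of G (degenerate
simplices with some g_i = e do not contribute cells), so there are
(|G| - 1)^n n-cells.
For dim = 1 with |G| = 11:
cells = (11 - 1)^1 = 10^1 = 10

10


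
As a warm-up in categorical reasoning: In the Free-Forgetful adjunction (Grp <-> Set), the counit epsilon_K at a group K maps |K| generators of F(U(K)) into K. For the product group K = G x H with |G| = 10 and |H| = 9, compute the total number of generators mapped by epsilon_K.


The counit epsilon_K: F(U(K)) -> K of the Free-Forgetful adjunction
maps |K| generators of F(U(K)) into K. For K = G x H (the product group),
|G x H| = |G| * |H|.
Total generators mapped = 10 * 9 = 90.

90


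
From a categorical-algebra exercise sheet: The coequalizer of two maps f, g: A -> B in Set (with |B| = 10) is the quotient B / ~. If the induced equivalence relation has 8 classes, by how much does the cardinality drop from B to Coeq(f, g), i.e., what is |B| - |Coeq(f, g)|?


The coequalizer Coeq(f, g) = B / ~ has one element per equivalence class.
|B| = 10, |Coeq(f, g)| = 8.
|B| - |Coeq(f, g)| = 10 - 8 = 2.

2


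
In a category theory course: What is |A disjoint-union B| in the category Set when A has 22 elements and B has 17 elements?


In Set, the coproduct A + B is the disjoint union.
|A + B| = |A| + |B| = 22 + 17 = 39

39


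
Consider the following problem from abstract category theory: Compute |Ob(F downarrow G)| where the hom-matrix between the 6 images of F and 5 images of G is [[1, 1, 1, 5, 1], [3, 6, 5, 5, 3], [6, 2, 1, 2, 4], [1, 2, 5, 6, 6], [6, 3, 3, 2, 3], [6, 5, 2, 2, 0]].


Objects of (F downarrow G) are triples (a, b, h: F(a)->G(b)).
The count equals the sum of all entries in the hom-matrix.
sum(row 0) = 9
sum(row 1) = 22
sum(row 2) = 15
sum(row 3) = 20
sum(row 4) = 17
sum(row 5) = 15
Grand total = 98

98


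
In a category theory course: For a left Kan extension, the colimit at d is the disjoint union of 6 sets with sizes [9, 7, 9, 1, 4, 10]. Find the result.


Pointwise, the left Kan extension (Lan_F H)(d) is the colimit, indexed
by the comma category (F downarrow d), of H composed with the
projection (F downarrow d) -> C. Here that colimit is given
as a coproduct (disjoint union) of sets, so its cardinality is the
sum of the sizes of the summands.
Coproduct of sets with sizes: 9 + 7 + 9 + 1 + 4 + 10
= 40

40


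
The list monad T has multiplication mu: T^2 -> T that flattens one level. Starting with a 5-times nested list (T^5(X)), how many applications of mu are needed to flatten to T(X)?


Each application of mu: T^2 -> T removes one layer of nesting.
Starting at depth 5 (i.e., T^5(X)), we need to reach T(X).
Number of mu applications = 5 - 1 = 4

4


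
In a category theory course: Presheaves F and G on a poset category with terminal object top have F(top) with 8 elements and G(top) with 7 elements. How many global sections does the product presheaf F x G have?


Global sections of a presheaf on a poset with terminal top satisfy
Gamma(H) ~ H(top). Presheaves admit pointwise products, so
(F x G)(top) = F(top) x G(top) (Cartesian product).
|Gamma(F x G)| = |F(top)| * |G(top)| = 8 * 7 = 56.

56


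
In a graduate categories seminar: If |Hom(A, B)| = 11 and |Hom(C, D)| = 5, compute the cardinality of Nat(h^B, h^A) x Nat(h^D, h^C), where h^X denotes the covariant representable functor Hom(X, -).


By the Yoneda lemma, Nat(h^B, h^A) is isomorphic to Hom(A, B),
so |Nat(h^B, h^A)| = |Hom(A, B)| and |Nat(h^D, h^C)| = |Hom(C, D)|.
|Hom(A, B)| = 11, |Hom(C, D)| = 5.
|Nat(h^B, h^A) x Nat(h^D, h^C)| = 11 * 5 = 55

55


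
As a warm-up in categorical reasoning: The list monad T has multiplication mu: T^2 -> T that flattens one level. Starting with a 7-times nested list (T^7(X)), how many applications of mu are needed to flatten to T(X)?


Each application of mu: T^2 -> T removes one layer of nesting.
Starting at depth 7 (i.e., T^7(X)), we need to reach T(X).
Number of mu applications = 7 - 1 = 6

6


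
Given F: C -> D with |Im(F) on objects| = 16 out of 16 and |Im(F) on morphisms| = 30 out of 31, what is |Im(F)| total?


The image of F consists of distinct objects and distinct morphisms.
|Im(F)| on objects = 16
|Im(F)| on morphisms = 30
Total image cardinality = 16 + 30 = 46

46


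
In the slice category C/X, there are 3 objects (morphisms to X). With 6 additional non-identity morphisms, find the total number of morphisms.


In the slice category C/X, objects are morphisms to X.
Identity morphisms: 3 (one per object of C/X).
Non-identity morphisms: 6.
Total = 3 + 6 = 9

9


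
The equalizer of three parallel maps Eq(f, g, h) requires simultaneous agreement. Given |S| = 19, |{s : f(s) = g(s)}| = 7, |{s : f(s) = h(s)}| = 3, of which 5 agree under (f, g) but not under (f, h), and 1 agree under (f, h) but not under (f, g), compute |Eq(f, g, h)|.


Eq(f, g, h) is the triple-agreement set: points in S where all three
maps take the same value. Using inclusion-exclusion on the pairwise data:
Pair (f, g) agrees on 7 points; pair (f, h) on 3 points.
Points agreeing under (f, g) but not (f, h) = 5; under (f, h) but not (f, g) = 1.
Triple-agreement = agreement-in-(f, g) minus points that agree under (f, g) but not (f, h):
|Eq(f, g, h)| = 7 - 5 = 2
(cross-check via (f, h): 3 - 1 = 2.)

2


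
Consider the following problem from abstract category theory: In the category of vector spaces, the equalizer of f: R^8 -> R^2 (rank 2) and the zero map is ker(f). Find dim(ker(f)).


The equalizer of f and the zero map is ker(f).
By the rank-nullity theorem: dim(ker(f)) = dim(domain) - rank(f).
dim(ker(f)) = 8 - 2 = 6

6


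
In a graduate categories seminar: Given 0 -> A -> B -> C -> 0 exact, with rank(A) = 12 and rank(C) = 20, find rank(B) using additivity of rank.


For a short exact sequence 0 -> A -> B -> C -> 0,
rank is additive: rank(B) = rank(A) + rank(C).
rank(B) = 12 + 20 = 32

32


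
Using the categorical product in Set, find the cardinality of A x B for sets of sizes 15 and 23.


In Set, the product A x B is the Cartesian product.
By the universal property, |A x B| = |A| * |B|.
|A x B| = 15 * 23 = 345

345


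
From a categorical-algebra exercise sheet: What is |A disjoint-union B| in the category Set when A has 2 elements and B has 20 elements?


In Set, the coproduct A + B is the disjoint union.
|A + B| = |A| + |B| = 2 + 20 = 22

22


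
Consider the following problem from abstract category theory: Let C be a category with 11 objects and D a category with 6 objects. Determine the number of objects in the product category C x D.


The product category C x D has objects that are pairs (c, d).
Number of pairs = |Ob(C)| * |Ob(D)| = 11 * 6 = 66

66


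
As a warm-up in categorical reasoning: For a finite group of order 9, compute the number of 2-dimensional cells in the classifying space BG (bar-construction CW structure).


In the bar-construction CW model of BG, the n-cells are indexed by
n-tuples [g_1|...|g_n] of non-identity elements of G (degenerate
simplices with some g_i = e do not contribute cells), so there are
(|G| - 1)^n n-cells.
For dim = 2 with |G| = 9:
cells = (9 - 1)^2 = 8^2 = 64

64


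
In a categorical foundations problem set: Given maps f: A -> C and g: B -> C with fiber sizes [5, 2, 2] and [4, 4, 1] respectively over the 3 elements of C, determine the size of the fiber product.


The pullback A x_C B consists of pairs (a, b) with f(a) = g(b).
For each element c in C, the fiber product has |f^-1(c)| * |g^-1(c)| elements.
Summing over C: 5 * 4 + 2 * 4 + 2 * 1
= 20 + 8 + 2 = 30

30


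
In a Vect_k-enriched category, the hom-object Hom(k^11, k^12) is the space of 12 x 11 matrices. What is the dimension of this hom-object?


In Vect-enriched categories, Hom(k^n, k^m) is the space of m x n matrices.
dim(Hom(k^11, k^12)) = 12 * 11 = 132

132


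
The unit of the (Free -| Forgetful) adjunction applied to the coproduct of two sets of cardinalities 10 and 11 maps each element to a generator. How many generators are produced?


The unit eta_X: X -> U(F(X)) of the Free-Forgetful adjunction
maps each element of X to a generator of F(X). For X = S + T (disjoint
union in Set), |S + T| = |S| + |T|.
Total mappings = 10 + 11 = 21.

21


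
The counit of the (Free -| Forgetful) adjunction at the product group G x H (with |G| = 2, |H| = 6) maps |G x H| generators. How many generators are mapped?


The counit epsilon_K: F(U(K)) -> K of the Free-Forgetful adjunction
maps |K| generators of F(U(K)) into K. For K = G x H (the product group),
|G x H| = |G| * |H|.
Total generators mapped = 2 * 6 = 12.

12


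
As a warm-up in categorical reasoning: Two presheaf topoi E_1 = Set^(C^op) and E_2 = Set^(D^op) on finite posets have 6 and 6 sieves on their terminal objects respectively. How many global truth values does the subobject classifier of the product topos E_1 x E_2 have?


In a product of presheaf topoi E_1 x E_2, the subobject classifier
is Omega = Omega_1 x Omega_2 (componentwise), so
|Omega(top)| = |Omega_1(top_1)| * |Omega_2(top_2)|.
= 6 * 6 = 36.

36


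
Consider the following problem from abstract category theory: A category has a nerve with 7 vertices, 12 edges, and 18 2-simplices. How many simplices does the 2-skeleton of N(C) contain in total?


The 2-skeleton of the nerve N(C) consists of simplices in dimensions 0, 1, 2:
  |N(C)_0| = 7 (objects)
  |N(C)_1| = 12 (morphisms)
  |N(C)_2| = 18 (composable pairs)
Total = 7 + 12 + 18 = 37

37


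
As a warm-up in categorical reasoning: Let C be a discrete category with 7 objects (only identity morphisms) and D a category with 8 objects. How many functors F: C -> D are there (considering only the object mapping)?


A functor from a discrete category C to D is determined by
where each object maps. Each of the 7 objects of C can map
to any of the 8 objects of D independently.
Number of functors = 8^7 = 2097152

2097152


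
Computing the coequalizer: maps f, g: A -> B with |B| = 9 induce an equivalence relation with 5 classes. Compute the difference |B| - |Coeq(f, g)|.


The coequalizer Coeq(f, g) = B / ~ has one element per equivalence class.
|B| = 9, |Coeq(f, g)| = 5.
|B| - |Coeq(f, g)| = 9 - 5 = 4.

4


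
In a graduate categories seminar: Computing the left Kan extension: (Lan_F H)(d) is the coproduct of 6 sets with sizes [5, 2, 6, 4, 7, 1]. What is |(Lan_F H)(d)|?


Pointwise, the left Kan extension (Lan_F H)(d) is the colimit, indexed
by the comma category (F downarrow d), of H composed with the
projection (F downarrow d) -> C. Here that colimit is given
as a coproduct (disjoint union) of sets, so its cardinality is the
sum of the sizes of the summands.
Coproduct of sets with sizes: 5 + 2 + 6 + 4 + 7 + 1
= 25

25


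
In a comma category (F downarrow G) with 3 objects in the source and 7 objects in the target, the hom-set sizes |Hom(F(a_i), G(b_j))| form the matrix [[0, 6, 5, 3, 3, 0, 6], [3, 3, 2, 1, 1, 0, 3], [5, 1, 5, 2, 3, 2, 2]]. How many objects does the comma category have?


Objects of (F downarrow G) are triples (a, b, h: F(a)->G(b)).
The count equals the sum of all entries in the hom-matrix.
sum(row 0) = 23
sum(row 1) = 13
sum(row 2) = 20
Grand total = 56

56


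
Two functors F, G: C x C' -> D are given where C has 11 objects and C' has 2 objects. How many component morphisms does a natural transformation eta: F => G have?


A natural transformation eta: F => G assigns one component morphism per
object of the domain category.
The domain is the product category C x C', so
|Ob(C x C')| = |Ob(C)| * |Ob(C')| = 11 * 2 = 22.
Therefore eta has 22 component morphisms.

22


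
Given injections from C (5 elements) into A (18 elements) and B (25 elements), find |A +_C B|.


The pushout A +_C B identifies the images of C in A and B.
|A +_C B| = |A| + |B| - |C| (for injections).
= 18 + 25 - 5 = 38

38


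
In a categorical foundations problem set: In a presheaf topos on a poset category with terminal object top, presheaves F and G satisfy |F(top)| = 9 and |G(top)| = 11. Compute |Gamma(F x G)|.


Global sections of a presheaf on a poset with terminal top satisfy
Gamma(H) ~ H(top). Presheaves admit pointwise products, so
(F x G)(top) = F(top) x G(top) (Cartesian product).
|Gamma(F x G)| = |F(top)| * |G(top)| = 9 * 11 = 99.

99


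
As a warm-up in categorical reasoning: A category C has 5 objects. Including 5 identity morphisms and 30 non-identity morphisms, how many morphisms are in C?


Each object has an identity morphism, giving 5 identities.
Adding the 30 non-identity morphisms:
Total = 5 + 30 = 35

35


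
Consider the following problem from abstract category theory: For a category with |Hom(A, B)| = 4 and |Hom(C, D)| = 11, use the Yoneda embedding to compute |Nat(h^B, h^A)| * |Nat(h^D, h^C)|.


By the Yoneda lemma, Nat(h^B, h^A) is isomorphic to Hom(A, B),
so |Nat(h^B, h^A)| = |Hom(A, B)| and |Nat(h^D, h^C)| = |Hom(C, D)|.
|Hom(A, B)| = 4, |Hom(C, D)| = 11.
|Nat(h^B, h^A) x Nat(h^D, h^C)| = 4 * 11 = 44

44


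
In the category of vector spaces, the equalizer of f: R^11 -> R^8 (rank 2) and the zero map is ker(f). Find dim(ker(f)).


The equalizer of f and the zero map is ker(f).
By the rank-nullity theorem: dim(ker(f)) = dim(domain) - rank(f).
dim(ker(f)) = 11 - 2 = 9

9


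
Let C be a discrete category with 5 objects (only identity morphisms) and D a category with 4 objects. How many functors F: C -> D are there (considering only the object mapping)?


A functor from a discrete category C to D is determined by
where each object maps. Each of the 5 objects of C can map
to any of the 4 objects of D independently.
Number of functors = 4^5 = 1024

1024


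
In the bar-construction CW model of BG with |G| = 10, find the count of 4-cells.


In the bar-construction CW model of BG, the n-cells are indexed by
n-tuples [g_1|...|g_n] of non-identity elements of G (degenerate
simplices with some g_i = e do not contribute cells), so there are
(|G| - 1)^n n-cells.
For dim = 4 with |G| = 10:
cells = (10 - 1)^4 = 9^4 = 6561

6561


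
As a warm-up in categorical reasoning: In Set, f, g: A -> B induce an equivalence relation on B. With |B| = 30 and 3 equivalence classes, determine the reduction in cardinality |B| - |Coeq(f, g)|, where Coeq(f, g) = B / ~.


The coequalizer Coeq(f, g) = B / ~ has one element per equivalence class.
|B| = 30, |Coeq(f, g)| = 3.
|B| - |Coeq(f, g)| = 30 - 3 = 27.

27


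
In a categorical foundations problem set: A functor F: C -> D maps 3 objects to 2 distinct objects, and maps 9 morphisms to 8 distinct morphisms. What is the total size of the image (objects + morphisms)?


The image of F consists of distinct objects and distinct morphisms.
|Im(F)| on objects = 2
|Im(F)| on morphisms = 8
Total image cardinality = 2 + 8 = 10

10


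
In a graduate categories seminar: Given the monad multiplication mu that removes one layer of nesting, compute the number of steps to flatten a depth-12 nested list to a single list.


Each application of mu: T^2 -> T removes one layer of nesting.
Starting at depth 12 (i.e., T^12(X)), we need to reach T(X).
Number of mu applications = 12 - 1 = 11

11


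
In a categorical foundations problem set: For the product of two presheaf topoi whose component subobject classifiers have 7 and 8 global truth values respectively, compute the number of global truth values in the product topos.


In a product of presheaf topoi E_1 x E_2, the subobject classifier
is Omega = Omega_1 x Omega_2 (componentwise), so
|Omega(top)| = |Omega_1(top_1)| * |Omega_2(top_2)|.
= 7 * 8 = 56.

56


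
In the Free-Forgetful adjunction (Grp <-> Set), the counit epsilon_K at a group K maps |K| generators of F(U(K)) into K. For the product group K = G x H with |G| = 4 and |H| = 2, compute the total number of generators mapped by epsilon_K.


The counit epsilon_K: F(U(K)) -> K of the Free-Forgetful adjunction
maps |K| generators of F(U(K)) into K. For K = G x H (the product group),
|G x H| = |G| * |H|.
Total generators mapped = 4 * 2 = 8.

8


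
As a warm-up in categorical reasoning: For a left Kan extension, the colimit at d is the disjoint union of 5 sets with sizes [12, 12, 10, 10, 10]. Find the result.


Pointwise, the left Kan extension (Lan_F H)(d) is the colimit, indexed
by the comma category (F downarrow d), of H composed with the
projection (F downarrow d) -> C. Here that colimit is given
as a coproduct (disjoint union) of sets, so its cardinality is the
sum of the sizes of the summands.
Coproduct of sets with sizes: 12 + 12 + 10 + 10 + 10
= 54

54


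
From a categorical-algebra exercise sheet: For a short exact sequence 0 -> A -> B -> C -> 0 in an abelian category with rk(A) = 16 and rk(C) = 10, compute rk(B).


For a short exact sequence 0 -> A -> B -> C -> 0,
rank is additive: rank(B) = rank(A) + rank(C).
rank(B) = 16 + 10 = 26

26


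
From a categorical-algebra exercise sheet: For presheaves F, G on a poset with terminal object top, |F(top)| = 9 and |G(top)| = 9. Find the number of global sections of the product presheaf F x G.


Global sections of a presheaf on a poset with terminal top satisfy
Gamma(H) ~ H(top). Presheaves admit pointwise products, so
(F x G)(top) = F(top) x G(top) (Cartesian product).
|Gamma(F x G)| = |F(top)| * |G(top)| = 9 * 9 = 81.

81


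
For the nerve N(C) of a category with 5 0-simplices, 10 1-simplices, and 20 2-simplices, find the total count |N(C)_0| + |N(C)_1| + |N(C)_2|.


The 2-skeleton of the nerve N(C) consists of simplices in dimensions 0, 1, 2:
  |N(C)_0| = 5 (objects)
  |N(C)_1| = 10 (morphisms)
  |N(C)_2| = 20 (composable pairs)
Total = 5 + 10 + 20 = 35

35


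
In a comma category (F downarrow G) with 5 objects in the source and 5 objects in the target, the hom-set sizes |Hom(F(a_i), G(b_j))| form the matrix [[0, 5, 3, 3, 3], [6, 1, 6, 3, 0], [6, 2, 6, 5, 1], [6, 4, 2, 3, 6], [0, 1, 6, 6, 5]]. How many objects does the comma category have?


Objects of (F downarrow G) are triples (a, b, h: F(a)->G(b)).
The count equals the sum of all entries in the hom-matrix.
sum(row 0) = 14
sum(row 1) = 16
sum(row 2) = 20
sum(row 3) = 21
sum(row 4) = 18
Grand total = 89

89


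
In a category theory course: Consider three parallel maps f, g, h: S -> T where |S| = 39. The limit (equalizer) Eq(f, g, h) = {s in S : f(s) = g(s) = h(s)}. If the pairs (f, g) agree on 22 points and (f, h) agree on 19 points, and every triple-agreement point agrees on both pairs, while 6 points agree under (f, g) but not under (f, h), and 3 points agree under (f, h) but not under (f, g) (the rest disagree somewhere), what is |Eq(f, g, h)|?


Eq(f, g, h) is the triple-agreement set: points in S where all three
maps take the same value. Using inclusion-exclusion on the pairwise data:
Pair (f, g) agrees on 22 points; pair (f, h) on 19 points.
Points agreeing under (f, g) but not (f, h) = 6; under (f, h) but not (f, g) = 3.
Triple-agreement = agreement-in-(f, g) minus points that agree under (f, g) but not (f, h):
|Eq(f, g, h)| = 22 - 6 = 16
(cross-check via (f, h): 19 - 3 = 16.)

16
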